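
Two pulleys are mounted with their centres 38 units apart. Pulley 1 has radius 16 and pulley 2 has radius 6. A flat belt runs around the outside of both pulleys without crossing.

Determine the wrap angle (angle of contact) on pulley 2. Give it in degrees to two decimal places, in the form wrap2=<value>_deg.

wrap2=149.48_deg

open belt: β = asin((r2−r1)/C) = asin(-10/38) = -15.2575°
wrap1 = π − 2β = 210.5150°
wrap2 = π + 2β = 149.4850°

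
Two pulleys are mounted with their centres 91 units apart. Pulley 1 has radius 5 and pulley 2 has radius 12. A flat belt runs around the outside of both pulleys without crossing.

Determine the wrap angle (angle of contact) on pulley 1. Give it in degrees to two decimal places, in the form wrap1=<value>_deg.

wrap1=171.18_deg

open belt: β = asin((r2−r1)/C) = asin(7/91) = 4.4117°
wrap1 = π − 2β = 171.1765°
wrap2 = π + 2β = 188.8235°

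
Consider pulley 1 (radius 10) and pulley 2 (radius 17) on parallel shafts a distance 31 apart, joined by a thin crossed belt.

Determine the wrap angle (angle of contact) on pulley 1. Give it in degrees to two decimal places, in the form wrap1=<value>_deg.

wrap1=301.14_deg

crossed belt: β = asin((r1+r2)/C) = asin(27/31) = 60.5713°
wrap1 = wrap2 = π + 2β = 301.1426°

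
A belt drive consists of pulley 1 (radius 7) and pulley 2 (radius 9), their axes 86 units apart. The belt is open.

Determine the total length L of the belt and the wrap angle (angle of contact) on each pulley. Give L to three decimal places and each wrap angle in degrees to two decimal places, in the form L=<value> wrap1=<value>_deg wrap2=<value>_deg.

open belt: β = asin((r2−r1)/C) = asin(2/86) = 1.3326°
wrap1 = π − 2β = 177.3348°
wrap2 = π + 2β = 182.6652°
tangent length = C·cosβ = 85.9767
L = r1·wrap1 + r2·wrap2 + 2·C·cosβ = 7·3.0951 + 9·3.1881 + 2·85.9767 = 222.3120

L=222.312 wrap1=177.33_deg wrap2=182.67_deg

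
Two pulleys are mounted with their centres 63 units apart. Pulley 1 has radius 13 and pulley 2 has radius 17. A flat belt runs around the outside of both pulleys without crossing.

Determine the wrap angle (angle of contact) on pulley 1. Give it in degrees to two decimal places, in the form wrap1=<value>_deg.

open belt: β = asin((r2−r1)/C) = asin(4/63) = 3.6403°
wrap1 = π − 2β = 172.7194°
wrap2 = π + 2β = 187.2806°

wrap1=172.72_deg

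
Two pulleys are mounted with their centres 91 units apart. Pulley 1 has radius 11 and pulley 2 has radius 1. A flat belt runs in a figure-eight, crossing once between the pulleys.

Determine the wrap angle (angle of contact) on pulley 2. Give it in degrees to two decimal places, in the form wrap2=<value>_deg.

crossed belt: β = asin((r1+r2)/C) = asin(12/91) = 7.5776°
wrap1 = wrap2 = π + 2β = 195.1551°

wrap2=195.16_deg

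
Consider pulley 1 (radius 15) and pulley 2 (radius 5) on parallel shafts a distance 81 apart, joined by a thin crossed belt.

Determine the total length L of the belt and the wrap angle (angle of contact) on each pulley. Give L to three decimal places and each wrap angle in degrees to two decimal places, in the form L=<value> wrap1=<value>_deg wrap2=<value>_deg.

crossed belt: β = asin((r1+r2)/C) = asin(20/81) = 14.2949°
wrap1 = wrap2 = π + 2β = 208.5899°
tangent length = C·cosβ = 78.4920
L = (r1+r2)·wrap + 2·C·cosβ = 20·3.6406 + 2·78.4920 = 229.7957

L=229.796 wrap1=208.59_deg wrap2=208.59_deg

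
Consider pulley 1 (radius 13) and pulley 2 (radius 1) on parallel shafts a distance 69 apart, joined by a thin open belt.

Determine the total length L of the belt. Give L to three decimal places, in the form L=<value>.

L=184.075

open belt: β = asin((r2−r1)/C) = asin(-12/69) = -10.0154°
wrap1 = π − 2β = 200.0308°
wrap2 = π + 2β = 159.9692°
tangent length = C·cosβ = 67.9485
L = r1·wrap1 + r2·wrap2 + 2·C·cosβ = 13·3.4912 + 1·2.7920 + 2·67.9485 = 184.0746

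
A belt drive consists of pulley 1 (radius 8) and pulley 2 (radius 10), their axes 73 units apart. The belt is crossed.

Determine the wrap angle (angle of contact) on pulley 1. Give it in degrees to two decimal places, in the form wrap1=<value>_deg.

crossed belt: β = asin((r1+r2)/C) = asin(18/73) = 14.2750°
wrap1 = wrap2 = π + 2β = 208.5499°

wrap1=208.55_deg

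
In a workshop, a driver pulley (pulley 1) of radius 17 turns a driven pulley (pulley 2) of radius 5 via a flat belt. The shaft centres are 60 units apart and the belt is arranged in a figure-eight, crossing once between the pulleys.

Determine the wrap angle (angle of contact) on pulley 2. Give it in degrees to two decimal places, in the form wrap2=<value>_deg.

crossed belt: β = asin((r1+r2)/C) = asin(22/60) = 21.5102°
wrap1 = wrap2 = π + 2β = 223.0204°

wrap2=223.02_deg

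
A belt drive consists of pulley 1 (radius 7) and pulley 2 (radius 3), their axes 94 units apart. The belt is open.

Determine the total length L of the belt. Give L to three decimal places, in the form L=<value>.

open belt: β = asin((r2−r1)/C) = asin(-4/94) = -2.4389°
wrap1 = π − 2β = 184.8777°
wrap2 = π + 2β = 175.1223°
tangent length = C·cosβ = 93.9149
L = r1·wrap1 + r2·wrap2 + 2·C·cosβ = 7·3.2267 + 3·3.0565 + 2·93.9149 = 219.5862

L=219.586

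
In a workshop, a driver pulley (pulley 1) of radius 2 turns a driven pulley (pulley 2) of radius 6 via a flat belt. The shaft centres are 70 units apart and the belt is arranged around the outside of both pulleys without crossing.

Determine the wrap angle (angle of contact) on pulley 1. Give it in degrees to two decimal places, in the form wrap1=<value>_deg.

open belt: β = asin((r2−r1)/C) = asin(4/70) = 3.2758°
wrap1 = π − 2β = 173.4483°
wrap2 = π + 2β = 186.5517°

wrap1=173.45_deg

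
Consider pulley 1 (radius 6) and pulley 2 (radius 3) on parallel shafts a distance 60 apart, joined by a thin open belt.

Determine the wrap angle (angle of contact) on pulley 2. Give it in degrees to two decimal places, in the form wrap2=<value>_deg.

open belt: β = asin((r2−r1)/C) = asin(-3/60) = -2.8660°
wrap1 = π − 2β = 185.7320°
wrap2 = π + 2β = 174.2680°

wrap2=174.27_deg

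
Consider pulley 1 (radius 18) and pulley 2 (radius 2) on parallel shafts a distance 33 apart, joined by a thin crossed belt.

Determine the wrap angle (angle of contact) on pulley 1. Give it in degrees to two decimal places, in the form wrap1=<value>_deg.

crossed belt: β = asin((r1+r2)/C) = asin(20/33) = 37.3052°
wrap1 = wrap2 = π + 2β = 254.6104°

wrap1=254.61_deg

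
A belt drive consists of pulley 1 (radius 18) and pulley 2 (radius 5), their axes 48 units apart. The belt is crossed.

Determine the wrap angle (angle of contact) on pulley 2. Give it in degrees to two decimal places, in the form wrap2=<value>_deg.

wrap2=237.26_deg

crossed belt: β = asin((r1+r2)/C) = asin(23/48) = 28.6310°
wrap1 = wrap2 = π + 2β = 237.2620°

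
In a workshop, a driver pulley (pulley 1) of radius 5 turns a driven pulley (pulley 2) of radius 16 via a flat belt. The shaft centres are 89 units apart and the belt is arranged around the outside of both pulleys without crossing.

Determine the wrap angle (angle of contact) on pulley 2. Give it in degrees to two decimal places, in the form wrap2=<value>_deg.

open belt: β = asin((r2−r1)/C) = asin(11/89) = 7.0997°
wrap1 = π − 2β = 165.8007°
wrap2 = π + 2β = 194.1993°

wrap2=194.20_deg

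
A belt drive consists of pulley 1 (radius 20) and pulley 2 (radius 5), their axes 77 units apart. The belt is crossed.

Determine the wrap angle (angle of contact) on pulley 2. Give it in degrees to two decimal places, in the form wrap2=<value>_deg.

wrap2=217.89_deg

crossed belt: β = asin((r1+r2)/C) = asin(25/77) = 18.9459°
wrap1 = wrap2 = π + 2β = 217.8918°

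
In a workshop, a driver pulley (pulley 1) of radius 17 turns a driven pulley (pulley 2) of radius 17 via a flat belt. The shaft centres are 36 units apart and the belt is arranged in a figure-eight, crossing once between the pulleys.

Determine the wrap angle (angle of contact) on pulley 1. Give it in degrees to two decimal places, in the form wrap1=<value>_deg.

crossed belt: β = asin((r1+r2)/C) = asin(34/36) = 70.8119°
wrap1 = wrap2 = π + 2β = 321.6237°

wrap1=321.62_deg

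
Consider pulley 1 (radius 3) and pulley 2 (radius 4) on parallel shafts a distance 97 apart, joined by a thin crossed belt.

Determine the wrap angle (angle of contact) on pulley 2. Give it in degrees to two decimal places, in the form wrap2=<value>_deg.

wrap2=188.28_deg

crossed belt: β = asin((r1+r2)/C) = asin(7/97) = 4.1383°
wrap1 = wrap2 = π + 2β = 188.2767°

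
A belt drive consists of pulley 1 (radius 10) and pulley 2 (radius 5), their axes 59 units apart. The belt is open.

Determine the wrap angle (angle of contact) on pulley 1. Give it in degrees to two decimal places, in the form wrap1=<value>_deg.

wrap1=189.72_deg

open belt: β = asin((r2−r1)/C) = asin(-5/59) = -4.8614°
wrap1 = π − 2β = 189.7228°
wrap2 = π + 2β = 170.2772°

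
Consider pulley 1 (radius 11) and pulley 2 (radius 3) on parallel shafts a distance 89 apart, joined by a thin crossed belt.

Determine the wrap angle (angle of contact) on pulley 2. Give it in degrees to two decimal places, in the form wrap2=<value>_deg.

crossed belt: β = asin((r1+r2)/C) = asin(14/89) = 9.0504°
wrap1 = wrap2 = π + 2β = 198.1008°

wrap2=198.10_deg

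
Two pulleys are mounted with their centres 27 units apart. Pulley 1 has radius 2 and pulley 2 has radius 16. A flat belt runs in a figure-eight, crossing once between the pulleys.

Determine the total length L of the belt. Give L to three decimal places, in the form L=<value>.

L=123.068

crossed belt: β = asin((r1+r2)/C) = asin(18/27) = 41.8103°
wrap1 = wrap2 = π + 2β = 263.6206°
tangent length = C·cosβ = 20.1246
L = (r1+r2)·wrap + 2·C·cosβ = 18·4.6010 + 2·20.1246 = 123.0681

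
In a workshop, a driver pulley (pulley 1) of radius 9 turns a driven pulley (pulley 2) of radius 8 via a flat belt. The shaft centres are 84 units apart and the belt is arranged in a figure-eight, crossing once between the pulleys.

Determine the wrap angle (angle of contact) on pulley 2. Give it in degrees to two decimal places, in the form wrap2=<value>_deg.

crossed belt: β = asin((r1+r2)/C) = asin(17/84) = 11.6762°
wrap1 = wrap2 = π + 2β = 203.3525°

wrap2=203.35_deg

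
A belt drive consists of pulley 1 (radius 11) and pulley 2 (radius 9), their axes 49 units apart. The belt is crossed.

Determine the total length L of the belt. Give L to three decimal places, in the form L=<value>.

crossed belt: β = asin((r1+r2)/C) = asin(20/49) = 24.0895°
wrap1 = wrap2 = π + 2β = 228.1790°
tangent length = C·cosβ = 44.7325
L = (r1+r2)·wrap + 2·C·cosβ = 20·3.9825 + 2·44.7325 = 169.1146

L=169.115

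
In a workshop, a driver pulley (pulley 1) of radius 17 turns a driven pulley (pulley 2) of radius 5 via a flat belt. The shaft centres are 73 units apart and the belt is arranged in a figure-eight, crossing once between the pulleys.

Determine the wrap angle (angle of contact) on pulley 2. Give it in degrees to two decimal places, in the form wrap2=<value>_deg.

crossed belt: β = asin((r1+r2)/C) = asin(22/73) = 17.5399°
wrap1 = wrap2 = π + 2β = 215.0798°

wrap2=215.08_deg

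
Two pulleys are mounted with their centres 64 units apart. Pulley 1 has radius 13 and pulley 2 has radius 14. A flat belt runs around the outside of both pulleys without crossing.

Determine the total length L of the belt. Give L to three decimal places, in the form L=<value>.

L=212.839

open belt: β = asin((r2−r1)/C) = asin(1/64) = 0.8953°
wrap1 = π − 2β = 178.2094°
wrap2 = π + 2β = 181.7906°
tangent length = C·cosβ = 63.9922
L = r1·wrap1 + r2·wrap2 + 2·C·cosβ = 13·3.1103 + 14·3.1728 + 2·63.9922 = 212.8386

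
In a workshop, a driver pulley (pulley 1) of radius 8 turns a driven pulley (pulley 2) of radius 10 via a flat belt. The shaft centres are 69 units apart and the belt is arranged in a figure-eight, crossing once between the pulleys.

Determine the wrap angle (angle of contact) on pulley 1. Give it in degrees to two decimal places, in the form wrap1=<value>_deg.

crossed belt: β = asin((r1+r2)/C) = asin(18/69) = 15.1217°
wrap1 = wrap2 = π + 2β = 210.2433°

wrap1=210.24_deg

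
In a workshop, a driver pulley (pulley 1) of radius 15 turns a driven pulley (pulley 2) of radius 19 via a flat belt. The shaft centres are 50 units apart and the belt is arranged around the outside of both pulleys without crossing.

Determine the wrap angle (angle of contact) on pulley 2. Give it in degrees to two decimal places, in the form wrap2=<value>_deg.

wrap2=189.18_deg

open belt: β = asin((r2−r1)/C) = asin(4/50) = 4.5886°
wrap1 = π − 2β = 170.8229°
wrap2 = π + 2β = 189.1771°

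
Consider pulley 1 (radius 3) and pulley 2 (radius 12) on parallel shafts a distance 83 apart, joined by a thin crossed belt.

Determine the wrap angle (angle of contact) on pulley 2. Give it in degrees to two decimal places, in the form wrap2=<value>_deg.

crossed belt: β = asin((r1+r2)/C) = asin(15/83) = 10.4119°
wrap1 = wrap2 = π + 2β = 200.8237°

wrap2=200.82_deg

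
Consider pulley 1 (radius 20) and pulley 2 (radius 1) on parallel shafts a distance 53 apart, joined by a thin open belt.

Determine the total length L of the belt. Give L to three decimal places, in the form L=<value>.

open belt: β = asin((r2−r1)/C) = asin(-19/53) = -21.0075°
wrap1 = π − 2β = 222.0151°
wrap2 = π + 2β = 137.9849°
tangent length = C·cosβ = 49.4773
L = r1·wrap1 + r2·wrap2 + 2·C·cosβ = 20·3.8749 + 1·2.4083 + 2·49.4773 = 178.8607

L=178.861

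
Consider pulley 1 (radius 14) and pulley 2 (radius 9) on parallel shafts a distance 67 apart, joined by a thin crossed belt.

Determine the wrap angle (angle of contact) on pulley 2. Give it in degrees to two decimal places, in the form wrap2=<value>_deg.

wrap2=220.15_deg

crossed belt: β = asin((r1+r2)/C) = asin(23/67) = 20.0771°
wrap1 = wrap2 = π + 2β = 220.1541°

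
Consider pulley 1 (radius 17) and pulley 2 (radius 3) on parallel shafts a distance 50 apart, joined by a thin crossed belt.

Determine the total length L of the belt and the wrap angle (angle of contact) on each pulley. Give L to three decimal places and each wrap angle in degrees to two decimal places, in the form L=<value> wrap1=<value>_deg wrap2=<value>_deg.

L=170.944 wrap1=227.16_deg wrap2=227.16_deg

crossed belt: β = asin((r1+r2)/C) = asin(20/50) = 23.5782°
wrap1 = wrap2 = π + 2β = 227.1564°
tangent length = C·cosβ = 45.8258
L = (r1+r2)·wrap + 2·C·cosβ = 20·3.9646 + 2·45.8258 = 170.9440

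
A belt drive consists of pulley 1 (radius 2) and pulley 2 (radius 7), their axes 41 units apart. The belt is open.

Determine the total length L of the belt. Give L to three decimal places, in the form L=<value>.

L=110.885

open belt: β = asin((r2−r1)/C) = asin(5/41) = 7.0047°
wrap1 = π − 2β = 165.9905°
wrap2 = π + 2β = 194.0095°
tangent length = C·cosβ = 40.6940
L = r1·wrap1 + r2·wrap2 + 2·C·cosβ = 2·2.8971 + 7·3.3861 + 2·40.6940 = 110.8848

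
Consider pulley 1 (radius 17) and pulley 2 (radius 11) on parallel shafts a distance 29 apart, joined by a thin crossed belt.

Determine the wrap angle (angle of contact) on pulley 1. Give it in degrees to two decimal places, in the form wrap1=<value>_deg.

wrap1=329.82_deg

crossed belt: β = asin((r1+r2)/C) = asin(28/29) = 74.9098°
wrap1 = wrap2 = π + 2β = 329.8196°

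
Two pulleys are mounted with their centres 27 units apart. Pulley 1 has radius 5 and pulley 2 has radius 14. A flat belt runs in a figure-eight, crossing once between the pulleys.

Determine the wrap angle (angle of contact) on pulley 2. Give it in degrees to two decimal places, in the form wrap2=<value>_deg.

crossed belt: β = asin((r1+r2)/C) = asin(19/27) = 44.7249°
wrap1 = wrap2 = π + 2β = 269.4498°

wrap2=269.45_deg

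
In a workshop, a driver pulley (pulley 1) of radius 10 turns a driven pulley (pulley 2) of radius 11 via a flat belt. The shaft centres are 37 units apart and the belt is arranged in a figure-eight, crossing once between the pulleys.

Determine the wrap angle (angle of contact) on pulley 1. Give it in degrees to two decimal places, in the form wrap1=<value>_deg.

wrap1=249.16_deg

crossed belt: β = asin((r1+r2)/C) = asin(21/37) = 34.5808°
wrap1 = wrap2 = π + 2β = 249.1616°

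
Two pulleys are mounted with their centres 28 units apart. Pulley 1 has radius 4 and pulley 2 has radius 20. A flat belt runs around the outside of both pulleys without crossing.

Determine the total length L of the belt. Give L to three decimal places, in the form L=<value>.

open belt: β = asin((r2−r1)/C) = asin(16/28) = 34.8499°
wrap1 = π − 2β = 110.3002°
wrap2 = π + 2β = 249.6998°
tangent length = C·cosβ = 22.9783
L = r1·wrap1 + r2·wrap2 + 2·C·cosβ = 4·1.9251 + 20·4.3581 + 2·22.9783 = 140.8186

L=140.819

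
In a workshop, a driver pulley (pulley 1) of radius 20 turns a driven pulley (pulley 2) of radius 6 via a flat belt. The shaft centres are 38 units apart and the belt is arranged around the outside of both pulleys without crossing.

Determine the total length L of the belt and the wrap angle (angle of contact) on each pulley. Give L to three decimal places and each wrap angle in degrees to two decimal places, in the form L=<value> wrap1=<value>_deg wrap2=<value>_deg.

L=162.900 wrap1=223.24_deg wrap2=136.76_deg

open belt: β = asin((r2−r1)/C) = asin(-14/38) = -21.6183°
wrap1 = π − 2β = 223.2365°
wrap2 = π + 2β = 136.7635°
tangent length = C·cosβ = 35.3270
L = r1·wrap1 + r2·wrap2 + 2·C·cosβ = 20·3.8962 + 6·2.3870 + 2·35.3270 = 162.9002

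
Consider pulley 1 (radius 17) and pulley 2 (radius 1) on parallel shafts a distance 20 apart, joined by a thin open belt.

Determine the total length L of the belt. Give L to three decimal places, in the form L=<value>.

L=110.222

open belt: β = asin((r2−r1)/C) = asin(-16/20) = -53.1301°
wrap1 = π − 2β = 286.2602°
wrap2 = π + 2β = 73.7398°
tangent length = C·cosβ = 12.0000
L = r1·wrap1 + r2·wrap2 + 2·C·cosβ = 17·4.9962 + 1·1.2870 + 2·12.0000 = 110.2221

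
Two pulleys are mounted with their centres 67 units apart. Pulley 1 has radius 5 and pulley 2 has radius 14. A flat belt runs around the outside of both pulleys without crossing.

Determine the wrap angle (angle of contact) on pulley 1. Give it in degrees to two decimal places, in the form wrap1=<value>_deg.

wrap1=164.56_deg

open belt: β = asin((r2−r1)/C) = asin(9/67) = 7.7198°
wrap1 = π − 2β = 164.5604°
wrap2 = π + 2β = 195.4396°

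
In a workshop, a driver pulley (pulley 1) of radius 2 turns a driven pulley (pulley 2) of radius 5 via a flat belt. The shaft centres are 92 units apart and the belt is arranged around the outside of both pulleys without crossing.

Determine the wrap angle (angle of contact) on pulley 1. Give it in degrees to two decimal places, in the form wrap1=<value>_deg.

wrap1=176.26_deg

open belt: β = asin((r2−r1)/C) = asin(3/92) = 1.8687°
wrap1 = π − 2β = 176.2627°
wrap2 = π + 2β = 183.7373°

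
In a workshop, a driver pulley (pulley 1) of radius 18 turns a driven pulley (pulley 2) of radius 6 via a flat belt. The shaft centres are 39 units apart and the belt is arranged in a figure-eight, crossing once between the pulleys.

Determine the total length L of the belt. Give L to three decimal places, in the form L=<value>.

crossed belt: β = asin((r1+r2)/C) = asin(24/39) = 37.9799°
wrap1 = wrap2 = π + 2β = 255.9597°
tangent length = C·cosβ = 30.7409
L = (r1+r2)·wrap + 2·C·cosβ = 24·4.4673 + 2·30.7409 = 168.6979

L=168.698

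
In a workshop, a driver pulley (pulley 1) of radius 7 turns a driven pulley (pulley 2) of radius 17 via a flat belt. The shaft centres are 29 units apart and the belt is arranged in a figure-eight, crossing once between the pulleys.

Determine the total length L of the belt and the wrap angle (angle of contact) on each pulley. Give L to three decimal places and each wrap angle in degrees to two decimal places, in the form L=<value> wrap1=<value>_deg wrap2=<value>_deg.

crossed belt: β = asin((r1+r2)/C) = asin(24/29) = 55.8516°
wrap1 = wrap2 = π + 2β = 291.7032°
tangent length = C·cosβ = 16.2788
L = (r1+r2)·wrap + 2·C·cosβ = 24·5.0912 + 2·16.2788 = 154.7460

L=154.746 wrap1=291.70_deg wrap2=291.70_deg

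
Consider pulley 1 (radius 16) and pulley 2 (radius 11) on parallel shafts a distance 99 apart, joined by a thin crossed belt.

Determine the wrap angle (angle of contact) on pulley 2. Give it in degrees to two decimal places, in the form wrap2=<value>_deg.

crossed belt: β = asin((r1+r2)/C) = asin(27/99) = 15.8266°
wrap1 = wrap2 = π + 2β = 211.6532°

wrap2=211.65_deg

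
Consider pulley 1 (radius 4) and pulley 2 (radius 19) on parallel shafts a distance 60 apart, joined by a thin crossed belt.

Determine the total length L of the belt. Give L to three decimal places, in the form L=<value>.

L=201.186

crossed belt: β = asin((r1+r2)/C) = asin(23/60) = 22.5403°
wrap1 = wrap2 = π + 2β = 225.0806°
tangent length = C·cosβ = 55.4166
L = (r1+r2)·wrap + 2·C·cosβ = 23·3.9284 + 2·55.4166 = 201.1864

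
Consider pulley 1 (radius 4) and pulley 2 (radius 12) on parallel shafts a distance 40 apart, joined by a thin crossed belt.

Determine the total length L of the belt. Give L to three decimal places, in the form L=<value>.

L=136.755

crossed belt: β = asin((r1+r2)/C) = asin(16/40) = 23.5782°
wrap1 = wrap2 = π + 2β = 227.1564°
tangent length = C·cosβ = 36.6606
L = (r1+r2)·wrap + 2·C·cosβ = 16·3.9646 + 2·36.6606 = 136.7552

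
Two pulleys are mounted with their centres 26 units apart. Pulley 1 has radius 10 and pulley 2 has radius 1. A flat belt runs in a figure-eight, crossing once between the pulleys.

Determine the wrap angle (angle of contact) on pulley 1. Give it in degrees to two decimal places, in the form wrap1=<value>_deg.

crossed belt: β = asin((r1+r2)/C) = asin(11/26) = 25.0290°
wrap1 = wrap2 = π + 2β = 230.0580°

wrap1=230.06_deg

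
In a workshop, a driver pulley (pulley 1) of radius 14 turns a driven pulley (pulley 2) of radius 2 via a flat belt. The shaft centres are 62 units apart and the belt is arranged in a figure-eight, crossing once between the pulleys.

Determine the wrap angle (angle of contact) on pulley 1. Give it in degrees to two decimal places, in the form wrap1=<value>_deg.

wrap1=209.91_deg

crossed belt: β = asin((r1+r2)/C) = asin(16/62) = 14.9552°
wrap1 = wrap2 = π + 2β = 209.9105°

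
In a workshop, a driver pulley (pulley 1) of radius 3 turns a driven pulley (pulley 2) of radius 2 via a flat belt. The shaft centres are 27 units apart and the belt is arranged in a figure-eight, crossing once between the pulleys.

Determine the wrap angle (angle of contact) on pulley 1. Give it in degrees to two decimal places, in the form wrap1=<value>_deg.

wrap1=201.34_deg

crossed belt: β = asin((r1+r2)/C) = asin(5/27) = 10.6719°
wrap1 = wrap2 = π + 2β = 201.3439°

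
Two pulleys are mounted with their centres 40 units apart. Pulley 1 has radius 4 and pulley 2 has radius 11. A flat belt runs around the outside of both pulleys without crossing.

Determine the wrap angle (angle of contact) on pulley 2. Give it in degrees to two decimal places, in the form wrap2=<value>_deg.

open belt: β = asin((r2−r1)/C) = asin(7/40) = 10.0787°
wrap1 = π − 2β = 159.8427°
wrap2 = π + 2β = 200.1573°

wrap2=200.16_deg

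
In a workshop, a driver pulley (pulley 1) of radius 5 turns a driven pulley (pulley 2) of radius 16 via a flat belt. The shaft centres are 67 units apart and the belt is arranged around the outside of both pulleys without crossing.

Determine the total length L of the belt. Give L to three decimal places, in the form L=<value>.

open belt: β = asin((r2−r1)/C) = asin(11/67) = 9.4496°
wrap1 = π − 2β = 161.1009°
wrap2 = π + 2β = 198.8991°
tangent length = C·cosβ = 66.0908
L = r1·wrap1 + r2·wrap2 + 2·C·cosβ = 5·2.8117 + 16·3.4714 + 2·66.0908 = 201.7835

L=201.784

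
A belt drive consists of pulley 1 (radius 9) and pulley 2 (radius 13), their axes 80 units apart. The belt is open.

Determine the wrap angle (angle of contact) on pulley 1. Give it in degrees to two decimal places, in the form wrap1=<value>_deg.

open belt: β = asin((r2−r1)/C) = asin(4/80) = 2.8660°
wrap1 = π − 2β = 174.2680°
wrap2 = π + 2β = 185.7320°

wrap1=174.27_deg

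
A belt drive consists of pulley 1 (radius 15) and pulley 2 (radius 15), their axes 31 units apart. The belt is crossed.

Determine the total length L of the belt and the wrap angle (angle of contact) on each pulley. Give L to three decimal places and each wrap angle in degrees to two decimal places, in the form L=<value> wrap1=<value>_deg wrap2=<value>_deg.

crossed belt: β = asin((r1+r2)/C) = asin(30/31) = 75.4074°
wrap1 = wrap2 = π + 2β = 330.8149°
tangent length = C·cosβ = 7.8102
L = (r1+r2)·wrap + 2·C·cosβ = 30·5.7738 + 2·7.8102 = 188.8348

L=188.835 wrap1=330.81_deg wrap2=330.81_deg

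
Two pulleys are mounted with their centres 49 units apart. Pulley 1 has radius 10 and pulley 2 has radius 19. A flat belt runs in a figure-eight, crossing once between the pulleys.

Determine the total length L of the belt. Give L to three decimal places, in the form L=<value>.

L=206.833

crossed belt: β = asin((r1+r2)/C) = asin(29/49) = 36.2875°
wrap1 = wrap2 = π + 2β = 252.5749°
tangent length = C·cosβ = 39.4968
L = (r1+r2)·wrap + 2·C·cosβ = 29·4.4083 + 2·39.4968 = 206.8333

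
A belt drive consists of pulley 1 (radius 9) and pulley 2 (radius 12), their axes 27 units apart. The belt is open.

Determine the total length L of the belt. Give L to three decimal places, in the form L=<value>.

L=120.307

open belt: β = asin((r2−r1)/C) = asin(3/27) = 6.3794°
wrap1 = π − 2β = 167.2413°
wrap2 = π + 2β = 192.7587°
tangent length = C·cosβ = 26.8328
L = r1·wrap1 + r2·wrap2 + 2·C·cosβ = 9·2.9189 + 12·3.3643 + 2·26.8328 = 120.3071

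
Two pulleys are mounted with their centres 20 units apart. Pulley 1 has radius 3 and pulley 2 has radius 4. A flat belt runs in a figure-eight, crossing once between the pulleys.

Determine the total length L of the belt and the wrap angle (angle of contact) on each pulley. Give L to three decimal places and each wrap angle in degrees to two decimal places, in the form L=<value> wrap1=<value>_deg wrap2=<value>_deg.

L=64.467 wrap1=220.97_deg wrap2=220.97_deg

crossed belt: β = asin((r1+r2)/C) = asin(7/20) = 20.4873°
wrap1 = wrap2 = π + 2β = 220.9746°
tangent length = C·cosβ = 18.7350
L = (r1+r2)·wrap + 2·C·cosβ = 7·3.8567 + 2·18.7350 = 64.4671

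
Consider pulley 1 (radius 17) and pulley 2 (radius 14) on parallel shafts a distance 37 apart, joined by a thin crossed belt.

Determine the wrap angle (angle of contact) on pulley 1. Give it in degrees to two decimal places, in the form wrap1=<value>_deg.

crossed belt: β = asin((r1+r2)/C) = asin(31/37) = 56.9125°
wrap1 = wrap2 = π + 2β = 293.8250°

wrap1=293.83_deg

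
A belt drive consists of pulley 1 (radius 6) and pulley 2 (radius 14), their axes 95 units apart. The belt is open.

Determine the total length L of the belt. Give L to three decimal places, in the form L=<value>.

open belt: β = asin((r2−r1)/C) = asin(8/95) = 4.8306°
wrap1 = π − 2β = 170.3387°
wrap2 = π + 2β = 189.6613°
tangent length = C·cosβ = 94.6626
L = r1·wrap1 + r2·wrap2 + 2·C·cosβ = 6·2.9730 + 14·3.3102 + 2·94.6626 = 253.5059

L=253.506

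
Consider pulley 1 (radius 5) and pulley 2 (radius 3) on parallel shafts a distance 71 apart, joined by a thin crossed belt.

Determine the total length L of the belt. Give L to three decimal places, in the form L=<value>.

crossed belt: β = asin((r1+r2)/C) = asin(8/71) = 6.4696°
wrap1 = wrap2 = π + 2β = 192.9392°
tangent length = C·cosβ = 70.5479
L = (r1+r2)·wrap + 2·C·cosβ = 8·3.3674 + 2·70.5479 = 168.0351

L=168.035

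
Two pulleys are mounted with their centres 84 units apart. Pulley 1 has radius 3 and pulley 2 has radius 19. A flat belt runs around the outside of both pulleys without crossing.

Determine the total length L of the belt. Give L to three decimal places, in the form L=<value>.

open belt: β = asin((r2−r1)/C) = asin(16/84) = 10.9806°
wrap1 = π − 2β = 158.0388°
wrap2 = π + 2β = 201.9612°
tangent length = C·cosβ = 82.4621
L = r1·wrap1 + r2·wrap2 + 2·C·cosβ = 3·2.7583 + 19·3.5249 + 2·82.4621 = 240.1720

L=240.172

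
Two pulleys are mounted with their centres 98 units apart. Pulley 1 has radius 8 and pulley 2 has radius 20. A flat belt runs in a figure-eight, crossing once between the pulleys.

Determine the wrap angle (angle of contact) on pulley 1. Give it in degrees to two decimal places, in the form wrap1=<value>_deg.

crossed belt: β = asin((r1+r2)/C) = asin(28/98) = 16.6015°
wrap1 = wrap2 = π + 2β = 213.2031°

wrap1=213.20_deg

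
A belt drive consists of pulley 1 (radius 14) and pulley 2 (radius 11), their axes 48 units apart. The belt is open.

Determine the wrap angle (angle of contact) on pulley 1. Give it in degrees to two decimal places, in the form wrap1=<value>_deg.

open belt: β = asin((r2−r1)/C) = asin(-3/48) = -3.5833°
wrap1 = π − 2β = 187.1666°
wrap2 = π + 2β = 172.8334°

wrap1=187.17_deg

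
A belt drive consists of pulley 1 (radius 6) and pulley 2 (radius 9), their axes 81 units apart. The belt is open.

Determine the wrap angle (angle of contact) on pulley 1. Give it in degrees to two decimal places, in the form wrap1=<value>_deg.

wrap1=175.75_deg

open belt: β = asin((r2−r1)/C) = asin(3/81) = 2.1226°
wrap1 = π − 2β = 175.7549°
wrap2 = π + 2β = 184.2451°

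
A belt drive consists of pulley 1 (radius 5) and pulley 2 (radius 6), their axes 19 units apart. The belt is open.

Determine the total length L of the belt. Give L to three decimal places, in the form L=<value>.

open belt: β = asin((r2−r1)/C) = asin(1/19) = 3.0170°
wrap1 = π − 2β = 173.9661°
wrap2 = π + 2β = 186.0339°
tangent length = C·cosβ = 18.9737
L = r1·wrap1 + r2·wrap2 + 2·C·cosβ = 5·3.0363 + 6·3.2469 + 2·18.9737 = 72.6102

L=72.610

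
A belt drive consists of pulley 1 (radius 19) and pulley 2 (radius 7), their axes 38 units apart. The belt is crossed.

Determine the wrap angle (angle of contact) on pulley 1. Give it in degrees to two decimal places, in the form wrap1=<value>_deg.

wrap1=266.35_deg

crossed belt: β = asin((r1+r2)/C) = asin(26/38) = 43.1736°
wrap1 = wrap2 = π + 2β = 266.3471°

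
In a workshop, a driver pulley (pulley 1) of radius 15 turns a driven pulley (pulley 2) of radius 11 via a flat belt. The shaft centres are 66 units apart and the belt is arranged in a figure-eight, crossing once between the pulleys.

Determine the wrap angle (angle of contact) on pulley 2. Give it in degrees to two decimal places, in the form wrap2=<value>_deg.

wrap2=226.40_deg

crossed belt: β = asin((r1+r2)/C) = asin(26/66) = 23.1998°
wrap1 = wrap2 = π + 2β = 226.3997°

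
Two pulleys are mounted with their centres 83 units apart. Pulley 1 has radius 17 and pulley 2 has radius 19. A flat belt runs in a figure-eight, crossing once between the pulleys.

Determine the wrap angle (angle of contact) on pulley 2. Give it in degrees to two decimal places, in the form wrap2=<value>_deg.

wrap2=231.41_deg

crossed belt: β = asin((r1+r2)/C) = asin(36/83) = 25.7048°
wrap1 = wrap2 = π + 2β = 231.4096°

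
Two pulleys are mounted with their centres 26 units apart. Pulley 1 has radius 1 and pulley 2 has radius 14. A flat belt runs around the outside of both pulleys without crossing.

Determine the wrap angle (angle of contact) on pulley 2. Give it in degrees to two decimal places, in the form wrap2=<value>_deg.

open belt: β = asin((r2−r1)/C) = asin(13/26) = 30.0000°
wrap1 = π − 2β = 120.0000°
wrap2 = π + 2β = 240.0000°

wrap2=240.00_deg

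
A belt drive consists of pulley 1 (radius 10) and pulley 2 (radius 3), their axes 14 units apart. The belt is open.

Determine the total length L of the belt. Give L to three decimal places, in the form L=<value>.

L=72.420

open belt: β = asin((r2−r1)/C) = asin(-7/14) = -30.0000°
wrap1 = π − 2β = 240.0000°
wrap2 = π + 2β = 120.0000°
tangent length = C·cosβ = 12.1244
L = r1·wrap1 + r2·wrap2 + 2·C·cosβ = 10·4.1888 + 3·2.0944 + 2·12.1244 = 72.4198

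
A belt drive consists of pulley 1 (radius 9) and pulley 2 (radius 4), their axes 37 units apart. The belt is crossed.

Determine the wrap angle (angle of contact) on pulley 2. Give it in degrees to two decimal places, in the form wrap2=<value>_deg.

wrap2=221.14_deg

crossed belt: β = asin((r1+r2)/C) = asin(13/37) = 20.5700°
wrap1 = wrap2 = π + 2β = 221.1400°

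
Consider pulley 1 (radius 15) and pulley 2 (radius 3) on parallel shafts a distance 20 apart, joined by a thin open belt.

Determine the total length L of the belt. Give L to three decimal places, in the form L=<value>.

L=103.993

open belt: β = asin((r2−r1)/C) = asin(-12/20) = -36.8699°
wrap1 = π − 2β = 253.7398°
wrap2 = π + 2β = 106.2602°
tangent length = C·cosβ = 16.0000
L = r1·wrap1 + r2·wrap2 + 2·C·cosβ = 15·4.4286 + 3·1.8546 + 2·16.0000 = 103.9927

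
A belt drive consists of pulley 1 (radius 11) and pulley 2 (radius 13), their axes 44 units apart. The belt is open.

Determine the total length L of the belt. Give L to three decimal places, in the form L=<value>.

open belt: β = asin((r2−r1)/C) = asin(2/44) = 2.6053°
wrap1 = π − 2β = 174.7895°
wrap2 = π + 2β = 185.2105°
tangent length = C·cosβ = 43.9545
L = r1·wrap1 + r2·wrap2 + 2·C·cosβ = 11·3.0507 + 13·3.2325 + 2·43.9545 = 163.4891

L=163.489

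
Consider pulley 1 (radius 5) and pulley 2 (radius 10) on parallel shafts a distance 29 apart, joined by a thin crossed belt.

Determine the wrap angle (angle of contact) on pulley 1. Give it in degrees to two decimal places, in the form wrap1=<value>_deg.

crossed belt: β = asin((r1+r2)/C) = asin(15/29) = 31.1474°
wrap1 = wrap2 = π + 2β = 242.2948°

wrap1=242.29_deg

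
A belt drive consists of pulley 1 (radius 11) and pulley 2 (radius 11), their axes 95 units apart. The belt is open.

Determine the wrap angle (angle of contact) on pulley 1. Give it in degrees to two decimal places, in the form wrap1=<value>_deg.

open belt: β = asin((r2−r1)/C) = asin(0/95) = 0.0000°
wrap1 = π − 2β = 180.0000°
wrap2 = π + 2β = 180.0000°

wrap1=180.00_deg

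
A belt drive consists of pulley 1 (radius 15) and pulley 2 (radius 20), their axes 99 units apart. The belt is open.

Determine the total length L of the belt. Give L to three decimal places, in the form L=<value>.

open belt: β = asin((r2−r1)/C) = asin(5/99) = 2.8950°
wrap1 = π − 2β = 174.2101°
wrap2 = π + 2β = 185.7899°
tangent length = C·cosβ = 98.8737
L = r1·wrap1 + r2·wrap2 + 2·C·cosβ = 15·3.0405 + 20·3.2426 + 2·98.8737 = 308.2083

L=308.208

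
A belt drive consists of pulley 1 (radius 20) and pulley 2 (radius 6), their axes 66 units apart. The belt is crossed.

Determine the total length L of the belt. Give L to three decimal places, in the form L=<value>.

L=224.063

crossed belt: β = asin((r1+r2)/C) = asin(26/66) = 23.1998°
wrap1 = wrap2 = π + 2β = 226.3997°
tangent length = C·cosβ = 60.6630
L = (r1+r2)·wrap + 2·C·cosβ = 26·3.9514 + 2·60.6630 = 224.0629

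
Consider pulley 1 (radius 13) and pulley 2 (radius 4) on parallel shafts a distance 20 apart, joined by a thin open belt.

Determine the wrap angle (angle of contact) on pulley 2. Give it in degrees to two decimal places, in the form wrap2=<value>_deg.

open belt: β = asin((r2−r1)/C) = asin(-9/20) = -26.7437°
wrap1 = π − 2β = 233.4874°
wrap2 = π + 2β = 126.5126°

wrap2=126.51_deg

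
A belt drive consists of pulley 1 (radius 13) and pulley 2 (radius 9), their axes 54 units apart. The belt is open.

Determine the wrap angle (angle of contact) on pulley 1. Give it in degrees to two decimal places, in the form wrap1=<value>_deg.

wrap1=188.50_deg

open belt: β = asin((r2−r1)/C) = asin(-4/54) = -4.2480°
wrap1 = π − 2β = 188.4960°
wrap2 = π + 2β = 171.5040°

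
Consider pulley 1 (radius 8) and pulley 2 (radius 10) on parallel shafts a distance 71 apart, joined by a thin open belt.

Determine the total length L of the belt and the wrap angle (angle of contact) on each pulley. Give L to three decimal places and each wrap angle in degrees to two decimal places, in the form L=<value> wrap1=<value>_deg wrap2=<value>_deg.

open belt: β = asin((r2−r1)/C) = asin(2/71) = 1.6142°
wrap1 = π − 2β = 176.7716°
wrap2 = π + 2β = 183.2284°
tangent length = C·cosβ = 70.9718
L = r1·wrap1 + r2·wrap2 + 2·C·cosβ = 8·3.0852 + 10·3.1979 + 2·70.9718 = 198.6050

L=198.605 wrap1=176.77_deg wrap2=183.23_deg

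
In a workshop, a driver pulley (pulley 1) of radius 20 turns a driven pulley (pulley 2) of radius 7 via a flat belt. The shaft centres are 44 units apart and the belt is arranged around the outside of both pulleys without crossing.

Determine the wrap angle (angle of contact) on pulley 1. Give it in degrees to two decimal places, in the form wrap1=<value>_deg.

wrap1=214.37_deg

open belt: β = asin((r2−r1)/C) = asin(-13/44) = -17.1848°
wrap1 = π − 2β = 214.3696°
wrap2 = π + 2β = 145.6304°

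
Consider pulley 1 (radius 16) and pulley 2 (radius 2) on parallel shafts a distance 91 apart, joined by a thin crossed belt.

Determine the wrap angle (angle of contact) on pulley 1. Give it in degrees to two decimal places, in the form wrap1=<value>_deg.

crossed belt: β = asin((r1+r2)/C) = asin(18/91) = 11.4085°
wrap1 = wrap2 = π + 2β = 202.8169°

wrap1=202.82_deg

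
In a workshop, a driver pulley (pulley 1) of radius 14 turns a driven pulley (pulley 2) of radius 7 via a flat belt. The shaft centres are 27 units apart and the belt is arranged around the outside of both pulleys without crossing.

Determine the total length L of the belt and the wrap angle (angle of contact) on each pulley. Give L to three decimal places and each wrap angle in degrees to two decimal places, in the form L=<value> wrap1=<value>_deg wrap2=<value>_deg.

open belt: β = asin((r2−r1)/C) = asin(-7/27) = -15.0261°
wrap1 = π − 2β = 210.0522°
wrap2 = π + 2β = 149.9478°
tangent length = C·cosβ = 26.0768
L = r1·wrap1 + r2·wrap2 + 2·C·cosβ = 14·3.6661 + 7·2.6171 + 2·26.0768 = 121.7986

L=121.799 wrap1=210.05_deg wrap2=149.95_deg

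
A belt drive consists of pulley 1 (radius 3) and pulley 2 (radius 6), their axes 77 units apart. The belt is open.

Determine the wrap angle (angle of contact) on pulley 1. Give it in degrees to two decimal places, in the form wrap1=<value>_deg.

wrap1=175.53_deg

open belt: β = asin((r2−r1)/C) = asin(3/77) = 2.2329°
wrap1 = π − 2β = 175.5343°
wrap2 = π + 2β = 184.4657°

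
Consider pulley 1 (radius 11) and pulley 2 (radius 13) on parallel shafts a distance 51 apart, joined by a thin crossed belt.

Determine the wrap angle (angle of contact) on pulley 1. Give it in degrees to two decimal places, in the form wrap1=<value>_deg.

crossed belt: β = asin((r1+r2)/C) = asin(24/51) = 28.0725°
wrap1 = wrap2 = π + 2β = 236.1450°

wrap1=236.14_deg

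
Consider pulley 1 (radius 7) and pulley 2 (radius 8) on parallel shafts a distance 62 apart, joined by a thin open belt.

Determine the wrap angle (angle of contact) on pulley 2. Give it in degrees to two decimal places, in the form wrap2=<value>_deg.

wrap2=181.85_deg

open belt: β = asin((r2−r1)/C) = asin(1/62) = 0.9242°
wrap1 = π − 2β = 178.1517°
wrap2 = π + 2β = 181.8483°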